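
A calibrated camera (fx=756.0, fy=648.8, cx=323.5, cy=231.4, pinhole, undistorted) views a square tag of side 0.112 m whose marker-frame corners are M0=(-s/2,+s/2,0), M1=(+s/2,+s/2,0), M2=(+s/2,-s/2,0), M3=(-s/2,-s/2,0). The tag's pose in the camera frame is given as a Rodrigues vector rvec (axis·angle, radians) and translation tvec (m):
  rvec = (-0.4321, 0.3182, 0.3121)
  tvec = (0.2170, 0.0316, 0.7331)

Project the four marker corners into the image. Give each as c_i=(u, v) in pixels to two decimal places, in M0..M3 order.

c0=(474.27, 290.89) c1=(593.60, 318.07) c2=(620.36, 227.82) c3=(505.79, 206.78)

Intrinsics K: fx=756.0, fy=648.8, cx=323.5, cy=231.4
Marker side s = 0.112 m; corners in marker frame (Z=0):
  M0 = (-0.0560, +0.0560, 0)
  M1 = (+0.0560, +0.0560, 0)
  M2 = (+0.0560, -0.0560, 0)
  M3 = (-0.0560, -0.0560, 0)
rvec = (-0.4321, 0.3182, 0.3121), |rvec| = θ = 0.62078 rad = 35.568°
Rodrigues: sinθ=0.58167, 1−cosθ=0.18658; R = I + sinθ·[k]× + (1−cosθ)·[k]×²:
    [+0.90382 -0.35900 +0.23286]
    [+0.22587 +0.86245 +0.45296]
    [-0.36344 -0.35680 +0.86058]
t = (0.2170, 0.0316, 0.7331) m
M0: Pc = R·M0+t = (+0.14628, +0.06725, +0.73347); u = 756.0·(+0.14628)/0.73347 + 323.5 = 474.2747, v = 648.8·(+0.06725)/0.73347 + 231.4 = 290.8851
M1: Pc = R·M1+t = (+0.24751, +0.09255, +0.69277); u = 756.0·(+0.24751)/0.69277 + 323.5 = 593.6015, v = 648.8·(+0.09255)/0.69277 + 231.4 = 318.0722
M2: Pc = R·M2+t = (+0.28772, -0.00405, +0.73273); u = 756.0·(+0.28772)/0.73273 + 323.5 = 620.3565, v = 648.8·(-0.00405)/0.73273 + 231.4 = 227.8154
M3: Pc = R·M3+t = (+0.18649, -0.02935, +0.77343); u = 756.0·(+0.18649)/0.77343 + 323.5 = 505.7868, v = 648.8·(-0.02935)/0.77343 + 231.4 = 206.7832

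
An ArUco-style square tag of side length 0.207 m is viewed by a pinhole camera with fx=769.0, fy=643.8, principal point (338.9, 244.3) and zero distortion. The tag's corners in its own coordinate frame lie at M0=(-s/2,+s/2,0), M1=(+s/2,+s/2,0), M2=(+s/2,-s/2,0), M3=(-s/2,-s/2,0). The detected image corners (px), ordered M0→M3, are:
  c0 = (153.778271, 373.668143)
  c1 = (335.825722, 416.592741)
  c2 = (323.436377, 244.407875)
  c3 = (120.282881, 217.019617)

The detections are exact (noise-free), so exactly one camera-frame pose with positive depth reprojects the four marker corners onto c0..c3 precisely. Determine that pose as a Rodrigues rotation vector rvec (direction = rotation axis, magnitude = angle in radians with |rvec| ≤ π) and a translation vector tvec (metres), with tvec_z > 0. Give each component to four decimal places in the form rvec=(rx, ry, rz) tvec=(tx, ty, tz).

Intrinsics K: fx=769.0, fy=643.8, cx=338.9, cy=244.3
Marker side s = 0.207 m; corners in marker frame (Z=0):
  M0 = (-0.1035, +0.1035, 0)
  M1 = (+0.1035, +0.1035, 0)
  M2 = (+0.1035, -0.1035, 0)
  M3 = (-0.1035, -0.1035, 0)
Detected image corners:
  c0 = (153.778271, 373.668143) px
  c1 = (335.825722, 416.592741) px
  c2 = (323.436377, 244.407875) px
  c3 = (120.282881, 217.019617) px
Planar DLT: solve 8×8 A·h = b for H (H[2,2]=1):
  H  [+790.87608 +253.68905 +228.21548]
  H  [-10.76308 +979.46228 +316.95542]
  H  [-0.58458 +0.59903 +1.00000]
B = K⁻¹H; ‖b₁‖=1.427510, ‖b₂‖=1.427510; λ = 2/(‖b₁‖+‖b₂‖) = 0.700521, sign → tz>0 ⇒ λ=+0.700521
r₁ = λ·B[:,0] = (+0.90092,+0.14368,-0.40951); r₂ = λ·B[:,1] = (+0.04617,+0.90652,+0.41963)
r₃ = r₁×r₂ = (+0.43152,-0.39696,+0.81007); SVD([r₁ r₂ r₃]) → R = UVᵀ:
  R  [+0.90092 +0.04617 +0.43152]
  R  [+0.14368 +0.90652 -0.39696]
  R  [-0.40951 +0.41963 +0.81007]
t = (-0.10083, +0.07906, +0.70052) m
tr R = 2.617509; θ = arccos((tr R − 1)/2) = 0.628765 rad = 36.026°
axis k = ((R−Rᵀ)₃₂, (R−Rᵀ)₁₃, (R−Rᵀ)₂₁) / (2 sinθ) = (+0.694208, +0.714985, +0.082903)
rvec = θ·k = (+0.436494, +0.449558, +0.052126)

rvec=(0.4365, 0.4496, 0.0521) tvec=(-0.1008, 0.0791, 0.7005)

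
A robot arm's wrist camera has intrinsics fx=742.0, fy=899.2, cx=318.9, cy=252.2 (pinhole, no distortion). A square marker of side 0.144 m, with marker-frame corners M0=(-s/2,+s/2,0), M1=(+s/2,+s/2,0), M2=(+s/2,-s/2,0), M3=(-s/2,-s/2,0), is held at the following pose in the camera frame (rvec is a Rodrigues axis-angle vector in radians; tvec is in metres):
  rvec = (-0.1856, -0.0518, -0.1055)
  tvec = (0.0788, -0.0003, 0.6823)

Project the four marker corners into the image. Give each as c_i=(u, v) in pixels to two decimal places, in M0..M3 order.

Intrinsics K: fx=742.0, fy=899.2, cx=318.9, cy=252.2
Marker side s = 0.144 m; corners in marker frame (Z=0):
  M0 = (-0.0720, +0.0720, 0)
  M1 = (+0.0720, +0.0720, 0)
  M2 = (+0.0720, -0.0720, 0)
  M3 = (-0.0720, -0.0720, 0)
rvec = (-0.1856, -0.0518, -0.1055), |rvec| = θ = 0.21968 rad = 12.587°
Rodrigues: sinθ=0.21792, 1−cosθ=0.02403; R = I + sinθ·[k]× + (1−cosθ)·[k]×²:
    [+0.99312 +0.10944 -0.04163]
    [-0.09987 +0.97730 +0.18683]
    [+0.06114 -0.18139 +0.98151]
t = (0.0788, -0.0003, 0.6823) m
M0: Pc = R·M0+t = (+0.01518, +0.07726, +0.66484); u = 742.0·(+0.01518)/0.66484 + 318.9 = 335.8363, v = 899.2·(+0.07726)/0.66484 + 252.2 = 356.6896
M1: Pc = R·M1+t = (+0.15818, +0.06288, +0.67364); u = 742.0·(+0.15818)/0.67364 + 318.9 = 493.1364, v = 899.2·(+0.06288)/0.67364 + 252.2 = 336.1283
M2: Pc = R·M2+t = (+0.14242, -0.07786, +0.69976); u = 742.0·(+0.14242)/0.69976 + 318.9 = 469.9218, v = 899.2·(-0.07786)/0.69976 + 252.2 = 152.1542
M3: Pc = R·M3+t = (-0.00058, -0.06348, +0.69096); u = 742.0·(-0.00058)/0.69096 + 318.9 = 318.2723, v = 899.2·(-0.06348)/0.69096 + 252.2 = 169.5942

c0=(335.84, 356.69) c1=(493.14, 336.13) c2=(469.92, 152.15) c3=(318.27, 169.59)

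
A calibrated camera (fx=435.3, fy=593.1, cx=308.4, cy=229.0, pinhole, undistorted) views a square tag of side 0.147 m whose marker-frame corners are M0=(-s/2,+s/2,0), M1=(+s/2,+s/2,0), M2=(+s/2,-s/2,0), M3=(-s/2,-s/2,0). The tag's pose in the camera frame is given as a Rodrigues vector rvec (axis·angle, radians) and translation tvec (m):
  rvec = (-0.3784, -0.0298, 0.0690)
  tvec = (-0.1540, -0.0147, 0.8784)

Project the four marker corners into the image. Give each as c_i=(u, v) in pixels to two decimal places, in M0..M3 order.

Intrinsics K: fx=435.3, fy=593.1, cx=308.4, cy=229.0
Marker side s = 0.147 m; corners in marker frame (Z=0):
  M0 = (-0.0735, +0.0735, 0)
  M1 = (+0.0735, +0.0735, 0)
  M2 = (+0.0735, -0.0735, 0)
  M3 = (-0.0735, -0.0735, 0)
rvec = (-0.3784, -0.0298, 0.0690), |rvec| = θ = 0.38579 rad = 22.104°
Rodrigues: sinθ=0.37629, 1−cosθ=0.07350; R = I + sinθ·[k]× + (1−cosθ)·[k]×²:
    [+0.99721 -0.06173 -0.04196]
    [+0.07287 +0.92694 +0.36807]
    [+0.01617 -0.37010 +0.92885]
t = (-0.1540, -0.0147, 0.8784) m
M0: Pc = R·M0+t = (-0.23183, +0.04807, +0.85001); u = 435.3·(-0.23183)/0.85001 + 308.4 = 189.6759, v = 593.1·(+0.04807)/0.85001 + 229.0 = 262.5441
M1: Pc = R·M1+t = (-0.08524, +0.05879, +0.85239); u = 435.3·(-0.08524)/0.85239 + 308.4 = 264.8681, v = 593.1·(+0.05879)/0.85239 + 229.0 = 269.9039
M2: Pc = R·M2+t = (-0.07617, -0.07747, +0.90679); u = 435.3·(-0.07617)/0.90679 + 308.4 = 271.8361, v = 593.1·(-0.07747)/0.90679 + 229.0 = 178.3269
M3: Pc = R·M3+t = (-0.22276, -0.08819, +0.90441); u = 435.3·(-0.22276)/0.90441 + 308.4 = 201.1853, v = 593.1·(-0.08819)/0.90441 + 229.0 = 171.1691

c0=(189.68, 262.54) c1=(264.87, 269.90) c2=(271.84, 178.33) c3=(201.19, 171.17)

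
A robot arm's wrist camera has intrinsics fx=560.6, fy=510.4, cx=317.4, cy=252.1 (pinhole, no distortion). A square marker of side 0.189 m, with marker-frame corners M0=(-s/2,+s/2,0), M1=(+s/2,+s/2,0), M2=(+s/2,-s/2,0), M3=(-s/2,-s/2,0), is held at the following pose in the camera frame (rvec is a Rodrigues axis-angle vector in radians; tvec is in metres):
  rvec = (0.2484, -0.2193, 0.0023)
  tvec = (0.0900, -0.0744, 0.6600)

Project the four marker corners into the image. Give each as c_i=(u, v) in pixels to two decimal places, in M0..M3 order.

c0=(313.16, 267.16) c1=(460.45, 262.89) c2=(475.18, 121.39) c3=(317.87, 116.62)

Intrinsics K: fx=560.6, fy=510.4, cx=317.4, cy=252.1
Marker side s = 0.189 m; corners in marker frame (Z=0):
  M0 = (-0.0945, +0.0945, 0)
  M1 = (+0.0945, +0.0945, 0)
  M2 = (+0.0945, -0.0945, 0)
  M3 = (-0.0945, -0.0945, 0)
rvec = (0.2484, -0.2193, 0.0023), |rvec| = θ = 0.33136 rad = 18.986°
Rodrigues: sinθ=0.32533, 1−cosθ=0.05440; R = I + sinθ·[k]× + (1−cosθ)·[k]×²:
    [+0.97617 -0.02925 -0.21503]
    [-0.02473 +0.96943 -0.24413]
    [+0.21559 +0.24363 +0.94560]
t = (0.0900, -0.0744, 0.6600) m
M0: Pc = R·M0+t = (-0.00501, +0.01955, +0.66265); u = 560.6·(-0.00501)/0.66265 + 317.4 = 313.1599, v = 510.4·(+0.01955)/0.66265 + 252.1 = 267.1566
M1: Pc = R·M1+t = (+0.17948, +0.01487, +0.70340); u = 560.6·(+0.17948)/0.70340 + 317.4 = 460.4472, v = 510.4·(+0.01487)/0.70340 + 252.1 = 262.8928
M2: Pc = R·M2+t = (+0.18501, -0.16835, +0.65735); u = 560.6·(+0.18501)/0.65735 + 317.4 = 475.1814, v = 510.4·(-0.16835)/0.65735 + 252.1 = 121.3862
M3: Pc = R·M3+t = (+0.00052, -0.16367, +0.61660); u = 560.6·(+0.00052)/0.61660 + 317.4 = 317.8689, v = 510.4·(-0.16367)/0.61660 + 252.1 = 116.6173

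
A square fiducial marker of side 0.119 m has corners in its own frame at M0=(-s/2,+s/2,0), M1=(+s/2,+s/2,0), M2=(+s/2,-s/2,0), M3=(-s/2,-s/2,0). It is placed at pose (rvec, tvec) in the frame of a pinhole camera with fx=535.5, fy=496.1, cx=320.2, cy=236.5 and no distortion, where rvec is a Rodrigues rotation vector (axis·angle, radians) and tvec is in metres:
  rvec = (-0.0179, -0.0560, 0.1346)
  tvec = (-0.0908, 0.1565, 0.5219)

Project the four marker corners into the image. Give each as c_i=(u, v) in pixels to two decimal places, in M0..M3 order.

Intrinsics K: fx=535.5, fy=496.1, cx=320.2, cy=236.5
Marker side s = 0.119 m; corners in marker frame (Z=0):
  M0 = (-0.0595, +0.0595, 0)
  M1 = (+0.0595, +0.0595, 0)
  M2 = (+0.0595, -0.0595, 0)
  M3 = (-0.0595, -0.0595, 0)
rvec = (-0.0179, -0.0560, 0.1346), |rvec| = θ = 0.14688 rad = 8.416°
Rodrigues: sinθ=0.14635, 1−cosθ=0.01077; R = I + sinθ·[k]× + (1−cosθ)·[k]×²:
    [+0.98939 -0.13362 -0.05700]
    [+0.13462 +0.99080 +0.01407]
    [+0.05460 -0.02160 +0.99827]
t = (-0.0908, 0.1565, 0.5219) m
M0: Pc = R·M0+t = (-0.15762, +0.20744, +0.51737); u = 535.5·(-0.15762)/0.51737 + 320.2 = 157.0565, v = 496.1·(+0.20744)/0.51737 + 236.5 = 435.4158
M1: Pc = R·M1+t = (-0.03988, +0.22346, +0.52386); u = 535.5·(-0.03988)/0.52386 + 320.2 = 279.4328, v = 496.1·(+0.22346)/0.52386 + 236.5 = 448.1192
M2: Pc = R·M2+t = (-0.02398, +0.10556, +0.52643); u = 535.5·(-0.02398)/0.52643 + 320.2 = 295.8060, v = 496.1·(+0.10556)/0.52643 + 236.5 = 335.9749
M3: Pc = R·M3+t = (-0.14172, +0.08954, +0.51994); u = 535.5·(-0.14172)/0.51994 + 320.2 = 174.2392, v = 496.1·(+0.08954)/0.51994 + 236.5 = 321.9330

c0=(157.06, 435.42) c1=(279.43, 448.12) c2=(295.81, 335.97) c3=(174.24, 321.93)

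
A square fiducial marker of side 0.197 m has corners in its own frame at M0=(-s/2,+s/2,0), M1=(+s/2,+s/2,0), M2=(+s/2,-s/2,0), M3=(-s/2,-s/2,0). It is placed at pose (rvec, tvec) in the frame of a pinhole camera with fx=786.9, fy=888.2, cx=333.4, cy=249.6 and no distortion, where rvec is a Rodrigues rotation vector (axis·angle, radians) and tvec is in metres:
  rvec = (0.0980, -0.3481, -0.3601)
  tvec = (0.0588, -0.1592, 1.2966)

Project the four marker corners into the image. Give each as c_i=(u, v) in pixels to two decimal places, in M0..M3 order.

c0=(336.28, 227.53) c1=(437.41, 181.48) c2=(401.09, 55.65) c3=(295.69, 96.57)

Intrinsics K: fx=786.9, fy=888.2, cx=333.4, cy=249.6
Marker side s = 0.197 m; corners in marker frame (Z=0):
  M0 = (-0.0985, +0.0985, 0)
  M1 = (+0.0985, +0.0985, 0)
  M2 = (+0.0985, -0.0985, 0)
  M3 = (-0.0985, -0.0985, 0)
rvec = (0.0980, -0.3481, -0.3601), |rvec| = θ = 0.51034 rad = 29.240°
Rodrigues: sinθ=0.48848, 1−cosθ=0.12742; R = I + sinθ·[k]× + (1−cosθ)·[k]×²:
    [+0.87728 +0.32798 -0.35045]
    [-0.36136 +0.93186 -0.03247]
    [+0.31592 +0.15513 +0.93602]
t = (0.0588, -0.1592, 1.2966) m
M0: Pc = R·M0+t = (+0.00469, -0.03182, +1.28076); u = 786.9·(+0.00469)/1.28076 + 333.4 = 336.2843, v = 888.2·(-0.03182)/1.28076 + 249.6 = 227.5346
M1: Pc = R·M1+t = (+0.17752, -0.10301, +1.34300); u = 786.9·(+0.17752)/1.34300 + 333.4 = 437.4126, v = 888.2·(-0.10301)/1.34300 + 249.6 = 181.4765
M2: Pc = R·M2+t = (+0.11291, -0.28658, +1.31244); u = 786.9·(+0.11291)/1.31244 + 333.4 = 401.0949, v = 888.2·(-0.28658)/1.31244 + 249.6 = 55.6538
M3: Pc = R·M3+t = (-0.05992, -0.21539, +1.25020); u = 786.9·(-0.05992)/1.25020 + 333.4 = 295.6866, v = 888.2·(-0.21539)/1.25020 + 249.6 = 96.5742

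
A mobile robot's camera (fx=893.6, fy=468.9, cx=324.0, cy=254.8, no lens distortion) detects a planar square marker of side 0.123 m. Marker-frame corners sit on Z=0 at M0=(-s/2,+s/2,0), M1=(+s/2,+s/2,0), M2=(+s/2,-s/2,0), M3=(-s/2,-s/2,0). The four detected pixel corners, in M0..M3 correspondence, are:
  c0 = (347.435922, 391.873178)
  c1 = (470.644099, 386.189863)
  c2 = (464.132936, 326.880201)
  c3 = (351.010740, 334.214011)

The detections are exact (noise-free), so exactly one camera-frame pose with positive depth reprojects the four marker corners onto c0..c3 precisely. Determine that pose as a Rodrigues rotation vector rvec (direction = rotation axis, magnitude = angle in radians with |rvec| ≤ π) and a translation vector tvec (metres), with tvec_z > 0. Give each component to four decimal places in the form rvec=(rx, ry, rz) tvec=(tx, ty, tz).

rvec=(-0.6782, 0.3289, -0.0646) tvec=(0.0843, 0.2007, 0.9063)

Intrinsics K: fx=893.6, fy=468.9, cx=324.0, cy=254.8
Marker side s = 0.123 m; corners in marker frame (Z=0):
  M0 = (-0.0615, +0.0615, 0)
  M1 = (+0.0615, +0.0615, 0)
  M2 = (+0.0615, -0.0615, 0)
  M3 = (-0.0615, -0.0615, 0)
Detected image corners:
  c0 = (347.435922, 391.873178) px
  c1 = (470.644099, 386.189863) px
  c2 = (464.132936, 326.880201) px
  c3 = (351.010740, 334.214011) px
Planar DLT: solve 8×8 A·h = b for H (H[2,2]=1):
  H  [+833.91143 -270.62306 +407.16201]
  H  [-163.38299 +227.05258 +358.60946]
  H  [-0.30624 -0.69014 +1.00000]
B = K⁻¹H; ‖b₁‖=1.103340, ‖b₂‖=1.103340; λ = 2/(‖b₁‖+‖b₂‖) = 0.906339, sign → tz>0 ⇒ λ=+0.906339
r₁ = λ·B[:,0] = (+0.94644,-0.16498,-0.27756); r₂ = λ·B[:,1] = (-0.04769,+0.77877,-0.62550)
r₃ = r₁×r₂ = (+0.31935,+0.60523,+0.72919); SVD([r₁ r₂ r₃]) → R = UVᵀ:
  R  [+0.94644 -0.04769 +0.31935]
  R  [-0.16498 +0.77877 +0.60523]
  R  [-0.27756 -0.62550 +0.72919]
t = (+0.08435, +0.20065, +0.90634) m
tr R = 2.454389; θ = arccos((tr R − 1)/2) = 0.756570 rad = 43.348°
axis k = ((R−Rᵀ)₃₂, (R−Rᵀ)₁₃, (R−Rᵀ)₂₁) / (2 sinθ) = (-0.896470, +0.434791, -0.085434)
rvec = θ·k = (-0.678242, +0.328950, -0.064637)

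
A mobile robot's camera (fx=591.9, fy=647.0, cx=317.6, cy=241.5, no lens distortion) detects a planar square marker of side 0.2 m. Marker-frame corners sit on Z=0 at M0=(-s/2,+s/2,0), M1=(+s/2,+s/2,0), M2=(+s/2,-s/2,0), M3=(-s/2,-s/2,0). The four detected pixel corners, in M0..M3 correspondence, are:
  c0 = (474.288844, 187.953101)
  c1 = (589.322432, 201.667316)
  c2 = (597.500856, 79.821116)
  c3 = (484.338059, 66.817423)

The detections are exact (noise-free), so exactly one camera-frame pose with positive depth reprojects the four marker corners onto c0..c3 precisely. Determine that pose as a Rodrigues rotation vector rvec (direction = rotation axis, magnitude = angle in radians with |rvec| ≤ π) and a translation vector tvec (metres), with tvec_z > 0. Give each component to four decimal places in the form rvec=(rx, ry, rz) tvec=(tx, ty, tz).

Intrinsics K: fx=591.9, fy=647.0, cx=317.6, cy=241.5
Marker side s = 0.2 m; corners in marker frame (Z=0):
  M0 = (-0.1000, +0.1000, 0)
  M1 = (+0.1000, +0.1000, 0)
  M2 = (+0.1000, -0.1000, 0)
  M3 = (-0.1000, -0.1000, 0)
Detected image corners:
  c0 = (474.288844, 187.953101) px
  c1 = (589.322432, 201.667316) px
  c2 = (597.500856, 79.821116) px
  c3 = (484.338059, 66.817423) px
Planar DLT: solve 8×8 A·h = b for H (H[2,2]=1):
  H  [+559.69722 -90.40940 +536.28625]
  H  [+64.09178 +596.24557 +133.54362]
  H  [-0.02005 -0.08358 +1.00000]
B = K⁻¹H; ‖b₁‖=0.962479, ‖b₂‖=0.962479; λ = 2/(‖b₁‖+‖b₂‖) = 1.038984, sign → tz>0 ⇒ λ=+1.038984
r₁ = λ·B[:,0] = (+0.99364,+0.11070,-0.02083); r₂ = λ·B[:,1] = (-0.11210,+0.98989,-0.08684)
r₃ = r₁×r₂ = (+0.01101,+0.08862,+0.99600); SVD([r₁ r₂ r₃]) → R = UVᵀ:
  R  [+0.99364 -0.11210 +0.01101]
  R  [+0.11070 +0.98989 +0.08862]
  R  [-0.02083 -0.08684 +0.99600]
t = (+0.38387, -0.17336, +1.03898) m
tr R = 2.979535; θ = arccos((tr R − 1)/2) = 0.143179 rad = 8.204°
axis k = ((R−Rᵀ)₃₂, (R−Rᵀ)₁₃, (R−Rᵀ)₂₁) / (2 sinθ) = (-0.614850, +0.111577, +0.780711)
rvec = θ·k = (-0.088033, +0.015975, +0.111781)

rvec=(-0.0880, 0.0160, 0.1118) tvec=(0.3839, -0.1734, 1.0390)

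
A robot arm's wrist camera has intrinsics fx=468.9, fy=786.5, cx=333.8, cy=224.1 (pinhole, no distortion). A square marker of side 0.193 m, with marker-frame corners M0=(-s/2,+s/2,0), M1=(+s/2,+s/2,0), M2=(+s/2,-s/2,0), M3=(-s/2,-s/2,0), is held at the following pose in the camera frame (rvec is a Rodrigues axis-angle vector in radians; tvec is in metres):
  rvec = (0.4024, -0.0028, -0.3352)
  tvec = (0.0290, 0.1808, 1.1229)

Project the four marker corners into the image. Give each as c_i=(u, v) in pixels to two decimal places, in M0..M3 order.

Intrinsics K: fx=468.9, fy=786.5, cx=333.8, cy=224.1
Marker side s = 0.193 m; corners in marker frame (Z=0):
  M0 = (-0.0965, +0.0965, 0)
  M1 = (+0.0965, +0.0965, 0)
  M2 = (+0.0965, -0.0965, 0)
  M3 = (-0.0965, -0.0965, 0)
rvec = (0.4024, -0.0028, -0.3352), |rvec| = θ = 0.52373 rad = 30.007°
Rodrigues: sinθ=0.50011, 1−cosθ=0.13404; R = I + sinθ·[k]× + (1−cosθ)·[k]×²:
    [+0.94509 +0.31953 -0.06859]
    [-0.32064 +0.86596 -0.38380]
    [-0.06324 +0.38471 +0.92087]
t = (0.0290, 0.1808, 1.1229) m
M0: Pc = R·M0+t = (-0.03137, +0.29531, +1.16613); u = 468.9·(-0.03137)/1.16613 + 333.8 = 321.1877, v = 786.5·(+0.29531)/1.16613 + 224.1 = 423.2710
M1: Pc = R·M1+t = (+0.15104, +0.23342, +1.15392); u = 468.9·(+0.15104)/1.15392 + 333.8 = 395.1740, v = 786.5·(+0.23342)/1.15392 + 224.1 = 383.1992
M2: Pc = R·M2+t = (+0.08937, +0.06629, +1.07967); u = 468.9·(+0.08937)/1.07967 + 333.8 = 372.6115, v = 786.5·(+0.06629)/1.07967 + 224.1 = 272.3920
M3: Pc = R·M3+t = (-0.09304, +0.12818, +1.09188); u = 468.9·(-0.09304)/1.09188 + 333.8 = 293.8462, v = 786.5·(+0.12818)/1.09188 + 224.1 = 316.4274

c0=(321.19, 423.27) c1=(395.17, 383.20) c2=(372.61, 272.39) c3=(293.85, 316.43)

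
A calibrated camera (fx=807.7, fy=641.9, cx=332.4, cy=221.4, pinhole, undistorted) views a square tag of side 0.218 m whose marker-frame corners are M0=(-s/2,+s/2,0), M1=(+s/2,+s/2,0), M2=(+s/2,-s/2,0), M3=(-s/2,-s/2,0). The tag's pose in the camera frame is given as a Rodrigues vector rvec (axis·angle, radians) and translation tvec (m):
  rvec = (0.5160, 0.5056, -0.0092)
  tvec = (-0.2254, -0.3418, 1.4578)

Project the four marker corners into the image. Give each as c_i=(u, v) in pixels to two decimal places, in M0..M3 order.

c0=(173.66, 114.65) c1=(268.59, 118.40) c2=(246.46, 20.57) c3=(146.40, 23.36)

Intrinsics K: fx=807.7, fy=641.9, cx=332.4, cy=221.4
Marker side s = 0.218 m; corners in marker frame (Z=0):
  M0 = (-0.1090, +0.1090, 0)
  M1 = (+0.1090, +0.1090, 0)
  M2 = (+0.1090, -0.1090, 0)
  M3 = (-0.1090, -0.1090, 0)
rvec = (0.5160, 0.5056, -0.0092), |rvec| = θ = 0.72248 rad = 41.395°
Rodrigues: sinθ=0.66124, 1−cosθ=0.24983; R = I + sinθ·[k]× + (1−cosθ)·[k]×²:
    [+0.87761 +0.13329 +0.46048]
    [+0.11645 +0.87252 -0.47449]
    [-0.46502 +0.47004 +0.75021]
t = (-0.2254, -0.3418, 1.4578) m
M0: Pc = R·M0+t = (-0.30653, -0.25939, +1.55972); u = 807.7·(-0.30653)/1.55972 + 332.4 = 173.6634, v = 641.9·(-0.25939)/1.55972 + 221.4 = 114.6495
M1: Pc = R·M1+t = (-0.11521, -0.23400, +1.45835); u = 807.7·(-0.11521)/1.45835 + 332.4 = 268.5901, v = 641.9·(-0.23400)/1.45835 + 221.4 = 118.4026
M2: Pc = R·M2+t = (-0.14427, -0.42421, +1.35588); u = 807.7·(-0.14427)/1.35588 + 332.4 = 246.4585, v = 641.9·(-0.42421)/1.35588 + 221.4 = 20.5695
M3: Pc = R·M3+t = (-0.33559, -0.44960, +1.45725); u = 807.7·(-0.33559)/1.45725 + 332.4 = 146.3964, v = 641.9·(-0.44960)/1.45725 + 221.4 = 23.3583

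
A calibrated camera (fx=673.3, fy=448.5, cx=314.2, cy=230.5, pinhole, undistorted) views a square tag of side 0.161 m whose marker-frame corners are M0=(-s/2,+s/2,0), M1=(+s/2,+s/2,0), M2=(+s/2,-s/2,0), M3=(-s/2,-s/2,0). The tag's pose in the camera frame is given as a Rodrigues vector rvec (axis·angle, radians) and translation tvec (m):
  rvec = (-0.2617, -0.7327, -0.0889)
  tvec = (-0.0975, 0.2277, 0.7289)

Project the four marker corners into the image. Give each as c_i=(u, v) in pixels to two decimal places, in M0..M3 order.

c0=(167.56, 437.86) c1=(293.07, 409.66) c2=(270.73, 315.22) c3=(147.72, 327.31)

Intrinsics K: fx=673.3, fy=448.5, cx=314.2, cy=230.5
Marker side s = 0.161 m; corners in marker frame (Z=0):
  M0 = (-0.0805, +0.0805, 0)
  M1 = (+0.0805, +0.0805, 0)
  M2 = (+0.0805, -0.0805, 0)
  M3 = (-0.0805, -0.0805, 0)
rvec = (-0.2617, -0.7327, -0.0889), |rvec| = θ = 0.78310 rad = 44.868°
Rodrigues: sinθ=0.70548, 1−cosθ=0.29127; R = I + sinθ·[k]× + (1−cosθ)·[k]×²:
    [+0.74126 +0.17116 -0.64903]
    [+0.01098 +0.96372 +0.26670]
    [+0.67113 -0.20482 +0.71249]
t = (-0.0975, 0.2277, 0.7289) m
M0: Pc = R·M0+t = (-0.14339, +0.30439, +0.65839); u = 673.3·(-0.14339)/0.65839 + 314.2 = 167.5588, v = 448.5·(+0.30439)/0.65839 + 230.5 = 437.8573
M1: Pc = R·M1+t = (-0.02405, +0.30616, +0.76644); u = 673.3·(-0.02405)/0.76644 + 314.2 = 293.0726, v = 448.5·(+0.30616)/0.76644 + 230.5 = 409.6592
M2: Pc = R·M2+t = (-0.05161, +0.15101, +0.79941); u = 673.3·(-0.05161)/0.79941 + 314.2 = 270.7344, v = 448.5·(+0.15101)/0.79941 + 230.5 = 315.2193
M3: Pc = R·M3+t = (-0.17095, +0.14924, +0.69136); u = 673.3·(-0.17095)/0.69136 + 314.2 = 147.7162, v = 448.5·(+0.14924)/0.69136 + 230.5 = 327.3125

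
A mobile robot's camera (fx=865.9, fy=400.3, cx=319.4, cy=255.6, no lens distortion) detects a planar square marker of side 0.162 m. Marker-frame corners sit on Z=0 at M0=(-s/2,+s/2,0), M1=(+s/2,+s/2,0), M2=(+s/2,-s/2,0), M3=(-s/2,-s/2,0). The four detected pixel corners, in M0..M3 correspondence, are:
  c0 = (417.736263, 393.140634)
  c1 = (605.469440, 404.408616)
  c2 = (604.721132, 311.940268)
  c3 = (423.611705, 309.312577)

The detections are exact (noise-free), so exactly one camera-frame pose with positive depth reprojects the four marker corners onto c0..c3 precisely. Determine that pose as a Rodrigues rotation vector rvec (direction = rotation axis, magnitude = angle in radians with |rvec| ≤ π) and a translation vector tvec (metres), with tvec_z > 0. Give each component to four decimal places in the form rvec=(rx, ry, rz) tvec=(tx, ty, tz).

rvec=(-0.1843, 0.4619, 0.0124) tvec=(0.1653, 0.1855, 0.7568)

Intrinsics K: fx=865.9, fy=400.3, cx=319.4, cy=255.6
Marker side s = 0.162 m; corners in marker frame (Z=0):
  M0 = (-0.0810, +0.0810, 0)
  M1 = (+0.0810, +0.0810, 0)
  M2 = (+0.0810, -0.0810, 0)
  M3 = (-0.0810, -0.0810, 0)
Detected image corners:
  c0 = (417.736263, 393.140634) px
  c1 = (605.469440, 404.408616) px
  c2 = (604.721132, 311.940268) px
  c3 = (423.611705, 309.312577) px
Planar DLT: solve 8×8 A·h = b for H (H[2,2]=1):
  H  [+836.98786 -134.69069 +508.52458]
  H  [-165.79801 +461.32360 +353.71475]
  H  [-0.58694 -0.22987 +1.00000]
B = K⁻¹H; ‖b₁‖=1.321292, ‖b₂‖=1.321292; λ = 2/(‖b₁‖+‖b₂‖) = 0.756835, sign → tz>0 ⇒ λ=+0.756835
r₁ = λ·B[:,0] = (+0.89542,-0.02983,-0.44422); r₂ = λ·B[:,1] = (-0.05355,+0.98329,-0.17397)
r₃ = r₁×r₂ = (+0.44199,+0.17957,+0.87886); SVD([r₁ r₂ r₃]) → R = UVᵀ:
  R  [+0.89542 -0.05355 +0.44199]
  R  [-0.02983 +0.98329 +0.17957]
  R  [-0.44422 -0.17397 +0.87886]
t = (+0.16530, +0.18550, +0.75683) m
tr R = 2.757580; θ = arccos((tr R − 1)/2) = 0.497476 rad = 28.503°
axis k = ((R−Rᵀ)₃₂, (R−Rᵀ)₁₃, (R−Rᵀ)₂₁) / (2 sinθ) = (-0.370421, +0.928531, +0.024862)
rvec = θ·k = (-0.184275, +0.461922, +0.012368)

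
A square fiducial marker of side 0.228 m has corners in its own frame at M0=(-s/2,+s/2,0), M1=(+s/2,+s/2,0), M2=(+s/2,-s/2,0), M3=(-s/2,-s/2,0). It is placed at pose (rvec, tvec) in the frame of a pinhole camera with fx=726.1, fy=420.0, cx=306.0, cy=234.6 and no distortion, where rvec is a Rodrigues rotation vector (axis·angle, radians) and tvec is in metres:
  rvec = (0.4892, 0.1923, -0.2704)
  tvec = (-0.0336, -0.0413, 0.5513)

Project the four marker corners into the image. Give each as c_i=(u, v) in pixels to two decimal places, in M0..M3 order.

c0=(182.21, 287.52) c1=(443.58, 257.73) c2=(367.38, 91.06) c3=(65.00, 144.07)

Intrinsics K: fx=726.1, fy=420.0, cx=306.0, cy=234.6
Marker side s = 0.228 m; corners in marker frame (Z=0):
  M0 = (-0.1140, +0.1140, 0)
  M1 = (+0.1140, +0.1140, 0)
  M2 = (+0.1140, -0.1140, 0)
  M3 = (-0.1140, -0.1140, 0)
rvec = (0.4892, 0.1923, -0.2704), |rvec| = θ = 0.59111 rad = 33.868°
Rodrigues: sinθ=0.55728, 1−cosθ=0.16968; R = I + sinθ·[k]× + (1−cosθ)·[k]×²:
    [+0.94654 +0.30061 +0.11706]
    [-0.20924 +0.84828 -0.48646]
    [-0.24553 +0.43595 +0.86583]
t = (-0.0336, -0.0413, 0.5513) m
M0: Pc = R·M0+t = (-0.10724, +0.07926, +0.62899); u = 726.1·(-0.10724)/0.62899 + 306.0 = 182.2079, v = 420.0·(+0.07926)/0.62899 + 234.6 = 287.5233
M1: Pc = R·M1+t = (+0.10857, +0.03155, +0.57301); u = 726.1·(+0.10857)/0.57301 + 306.0 = 443.5827, v = 420.0·(+0.03155)/0.57301 + 234.6 = 257.7254
M2: Pc = R·M2+t = (+0.04004, -0.16186, +0.47361); u = 726.1·(+0.04004)/0.47361 + 306.0 = 367.3795, v = 420.0·(-0.16186)/0.47361 + 234.6 = 91.0640
M3: Pc = R·M3+t = (-0.17577, -0.11415, +0.52959); u = 726.1·(-0.17577)/0.52959 + 306.0 = 65.0032, v = 420.0·(-0.11415)/0.52959 + 234.6 = 144.0717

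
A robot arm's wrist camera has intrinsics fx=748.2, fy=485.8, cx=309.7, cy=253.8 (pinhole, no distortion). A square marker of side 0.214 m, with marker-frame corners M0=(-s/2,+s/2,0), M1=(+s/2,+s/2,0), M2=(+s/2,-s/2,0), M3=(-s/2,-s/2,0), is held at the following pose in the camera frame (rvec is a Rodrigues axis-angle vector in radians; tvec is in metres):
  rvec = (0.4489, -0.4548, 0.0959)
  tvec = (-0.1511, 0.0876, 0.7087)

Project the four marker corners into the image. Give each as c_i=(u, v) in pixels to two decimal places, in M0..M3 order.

Intrinsics K: fx=748.2, fy=485.8, cx=309.7, cy=253.8
Marker side s = 0.214 m; corners in marker frame (Z=0):
  M0 = (-0.1070, +0.1070, 0)
  M1 = (+0.1070, +0.1070, 0)
  M2 = (+0.1070, -0.1070, 0)
  M3 = (-0.1070, -0.1070, 0)
rvec = (0.4489, -0.4548, 0.0959), |rvec| = θ = 0.64618 rad = 37.023°
Rodrigues: sinθ=0.60214, 1−cosθ=0.20161; R = I + sinθ·[k]× + (1−cosθ)·[k]×²:
    [+0.89569 -0.18794 -0.40302]
    [-0.00921 +0.89826 -0.43937]
    [+0.44459 +0.39725 +0.80283]
t = (-0.1511, 0.0876, 0.7087) m
M0: Pc = R·M0+t = (-0.26705, +0.18470, +0.70363); u = 748.2·(-0.26705)/0.70363 + 309.7 = 25.7379, v = 485.8·(+0.18470)/0.70363 + 253.8 = 381.3196
M1: Pc = R·M1+t = (-0.07537, +0.18273, +0.79878); u = 748.2·(-0.07537)/0.79878 + 309.7 = 239.1011, v = 485.8·(+0.18273)/0.79878 + 253.8 = 364.9316
M2: Pc = R·M2+t = (-0.03515, -0.00950, +0.71377); u = 748.2·(-0.03515)/0.71377 + 309.7 = 272.8523, v = 485.8·(-0.00950)/0.71377 + 253.8 = 247.3343
M3: Pc = R·M3+t = (-0.22683, -0.00753, +0.61862); u = 748.2·(-0.22683)/0.61862 + 309.7 = 35.3598, v = 485.8·(-0.00753)/0.61862 + 253.8 = 247.8882

c0=(25.74, 381.32) c1=(239.10, 364.93) c2=(272.85, 247.33) c3=(35.36, 247.89)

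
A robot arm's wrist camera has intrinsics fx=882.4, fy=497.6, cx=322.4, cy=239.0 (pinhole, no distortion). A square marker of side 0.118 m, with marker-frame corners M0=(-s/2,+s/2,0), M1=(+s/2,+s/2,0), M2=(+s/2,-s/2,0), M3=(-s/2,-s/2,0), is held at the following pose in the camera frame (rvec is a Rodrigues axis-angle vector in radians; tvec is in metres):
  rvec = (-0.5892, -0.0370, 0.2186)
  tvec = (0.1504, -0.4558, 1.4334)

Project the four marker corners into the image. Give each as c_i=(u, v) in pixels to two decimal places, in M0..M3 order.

Intrinsics K: fx=882.4, fy=497.6, cx=322.4, cy=239.0
Marker side s = 0.118 m; corners in marker frame (Z=0):
  M0 = (-0.0590, +0.0590, 0)
  M1 = (+0.0590, +0.0590, 0)
  M2 = (+0.0590, -0.0590, 0)
  M3 = (-0.0590, -0.0590, 0)
rvec = (-0.5892, -0.0370, 0.2186), |rvec| = θ = 0.62953 rad = 36.070°
Rodrigues: sinθ=0.58877, 1−cosθ=0.19170; R = I + sinθ·[k]× + (1−cosθ)·[k]×²:
    [+0.97622 -0.19390 -0.09690]
    [+0.21499 +0.80896 +0.54713]
    [-0.02770 -0.55496 +0.83142]
t = (0.1504, -0.4558, 1.4334) m
M0: Pc = R·M0+t = (+0.08136, -0.42076, +1.40229); u = 882.4·(+0.08136)/1.40229 + 322.4 = 373.5980, v = 497.6·(-0.42076)/1.40229 + 239.0 = 89.6959
M1: Pc = R·M1+t = (+0.19656, -0.39539, +1.39902); u = 882.4·(+0.19656)/1.39902 + 322.4 = 446.3736, v = 497.6·(-0.39539)/1.39902 + 239.0 = 98.3702
M2: Pc = R·M2+t = (+0.21944, -0.49084, +1.46451); u = 882.4·(+0.21944)/1.46451 + 322.4 = 454.6160, v = 497.6·(-0.49084)/1.46451 + 239.0 = 72.2244
M3: Pc = R·M3+t = (+0.10424, -0.51621, +1.46778); u = 882.4·(+0.10424)/1.46778 + 322.4 = 385.0689, v = 497.6·(-0.51621)/1.46778 + 239.0 = 63.9953

c0=(373.60, 89.70) c1=(446.37, 98.37) c2=(454.62, 72.22) c3=(385.07, 64.00)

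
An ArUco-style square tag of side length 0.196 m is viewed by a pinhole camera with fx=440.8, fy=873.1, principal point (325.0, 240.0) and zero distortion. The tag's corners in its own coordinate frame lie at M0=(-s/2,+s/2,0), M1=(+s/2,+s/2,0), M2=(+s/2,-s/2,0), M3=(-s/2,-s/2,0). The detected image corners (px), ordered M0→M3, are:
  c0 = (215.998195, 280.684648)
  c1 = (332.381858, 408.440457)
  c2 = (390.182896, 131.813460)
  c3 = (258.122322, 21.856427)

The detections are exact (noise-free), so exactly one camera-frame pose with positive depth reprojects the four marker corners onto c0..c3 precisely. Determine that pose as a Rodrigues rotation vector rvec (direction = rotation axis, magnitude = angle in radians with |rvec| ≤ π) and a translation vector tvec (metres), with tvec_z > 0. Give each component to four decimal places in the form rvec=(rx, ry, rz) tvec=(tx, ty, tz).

Intrinsics K: fx=440.8, fy=873.1, cx=325.0, cy=240.0
Marker side s = 0.196 m; corners in marker frame (Z=0):
  M0 = (-0.0980, +0.0980, 0)
  M1 = (+0.0980, +0.0980, 0)
  M2 = (+0.0980, -0.0980, 0)
  M3 = (-0.0980, -0.0980, 0)
Detected image corners:
  c0 = (215.998195, 280.684648) px
  c1 = (332.381858, 408.440457) px
  c2 = (390.182896, 131.813460) px
  c3 = (258.122322, 21.856427) px
Planar DLT: solve 8×8 A·h = b for H (H[2,2]=1):
  H  [+473.43612 -124.01663 +294.88907]
  H  [+496.58416 +1454.31915 +213.25864]
  H  [-0.53034 +0.43058 +1.00000]
B = K⁻¹H; ‖b₁‖=1.714124, ‖b₂‖=1.714124; λ = 2/(‖b₁‖+‖b₂‖) = 0.583388, sign → tz>0 ⇒ λ=+0.583388
r₁ = λ·B[:,0] = (+0.85470,+0.41686,-0.30939); r₂ = λ·B[:,1] = (-0.34934,+0.90270,+0.25119)
r₃ = r₁×r₂ = (+0.38400,-0.10661,+0.91716); SVD([r₁ r₂ r₃]) → R = UVᵀ:
  R  [+0.85470 -0.34934 +0.38400]
  R  [+0.41686 +0.90270 -0.10661]
  R  [-0.30939 +0.25119 +0.91716]
t = (-0.03985, -0.01787, +0.58339) m
tr R = 2.674553; θ = arccos((tr R − 1)/2) = 0.578513 rad = 33.146°
axis k = ((R−Rᵀ)₃₂, (R−Rᵀ)₁₃, (R−Rᵀ)₂₁) / (2 sinθ) = (+0.327192, +0.634073, +0.700640)
rvec = θ·k = (+0.189285, +0.366819, +0.405330)

rvec=(0.1893, 0.3668, 0.4053) tvec=(-0.0399, -0.0179, 0.5834)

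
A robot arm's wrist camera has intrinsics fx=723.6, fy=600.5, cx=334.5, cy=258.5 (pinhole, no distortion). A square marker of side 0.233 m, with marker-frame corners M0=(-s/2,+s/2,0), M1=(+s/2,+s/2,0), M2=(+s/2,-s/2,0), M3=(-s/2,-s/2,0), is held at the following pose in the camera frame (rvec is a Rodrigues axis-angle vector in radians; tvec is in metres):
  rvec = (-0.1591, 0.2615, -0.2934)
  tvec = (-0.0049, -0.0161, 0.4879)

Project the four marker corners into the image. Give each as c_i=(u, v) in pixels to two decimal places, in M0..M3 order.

Intrinsics K: fx=723.6, fy=600.5, cx=334.5, cy=258.5
Marker side s = 0.233 m; corners in marker frame (Z=0):
  M0 = (-0.1165, +0.1165, 0)
  M1 = (+0.1165, +0.1165, 0)
  M2 = (+0.1165, -0.1165, 0)
  M3 = (-0.1165, -0.1165, 0)
rvec = (-0.1591, 0.2615, -0.2934), |rvec| = θ = 0.42400 rad = 24.294°
Rodrigues: sinθ=0.41141, 1−cosθ=0.08855; R = I + sinθ·[k]× + (1−cosθ)·[k]×²:
    [+0.92392 +0.26419 +0.27673]
    [-0.30518 +0.94513 +0.11658]
    [-0.23074 -0.19217 +0.95385]
t = (-0.0049, -0.0161, 0.4879) m
M0: Pc = R·M0+t = (-0.08176, +0.12956, +0.49239); u = 723.6·(-0.08176)/0.49239 + 334.5 = 214.3527, v = 600.5·(+0.12956)/0.49239 + 258.5 = 416.5066
M1: Pc = R·M1+t = (+0.13352, +0.05845, +0.43863); u = 723.6·(+0.13352)/0.43863 + 334.5 = 554.7568, v = 600.5·(+0.05845)/0.43863 + 258.5 = 338.5258
M2: Pc = R·M2+t = (+0.07196, -0.16176, +0.48341); u = 723.6·(+0.07196)/0.48341 + 334.5 = 442.2119, v = 600.5·(-0.16176)/0.48341 + 258.5 = 57.5557
M3: Pc = R·M3+t = (-0.14332, -0.09065, +0.53717); u = 723.6·(-0.14332)/0.53717 + 334.5 = 141.4456, v = 600.5·(-0.09065)/0.53717 + 258.5 = 157.1577

c0=(214.35, 416.51) c1=(554.76, 338.53) c2=(442.21, 57.56) c3=(141.45, 157.16)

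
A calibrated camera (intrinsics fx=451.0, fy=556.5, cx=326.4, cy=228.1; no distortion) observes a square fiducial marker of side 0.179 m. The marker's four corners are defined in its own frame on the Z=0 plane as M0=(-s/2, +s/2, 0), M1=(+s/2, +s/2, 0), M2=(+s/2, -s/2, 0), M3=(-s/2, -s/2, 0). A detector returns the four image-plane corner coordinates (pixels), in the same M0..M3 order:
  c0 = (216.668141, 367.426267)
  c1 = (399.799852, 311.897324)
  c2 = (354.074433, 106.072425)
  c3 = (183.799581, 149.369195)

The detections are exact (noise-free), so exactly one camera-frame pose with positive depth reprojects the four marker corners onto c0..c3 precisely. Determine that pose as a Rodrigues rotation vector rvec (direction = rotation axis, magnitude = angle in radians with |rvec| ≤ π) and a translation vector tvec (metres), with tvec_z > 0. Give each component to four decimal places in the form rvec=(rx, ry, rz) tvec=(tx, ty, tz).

Intrinsics K: fx=451.0, fy=556.5, cx=326.4, cy=228.1
Marker side s = 0.179 m; corners in marker frame (Z=0):
  M0 = (-0.0895, +0.0895, 0)
  M1 = (+0.0895, +0.0895, 0)
  M2 = (+0.0895, -0.0895, 0)
  M3 = (-0.0895, -0.0895, 0)
Detected image corners:
  c0 = (216.668141, 367.426267) px
  c1 = (399.799852, 311.897324) px
  c2 = (354.074433, 106.072425) px
  c3 = (183.799581, 149.369195) px
Planar DLT: solve 8×8 A·h = b for H (H[2,2]=1):
  H  [+1048.16935 +89.03746 +289.49754]
  H  [-224.07914 +1077.12706 +228.90100]
  H  [+0.21644 -0.45461 +1.00000]
B = K⁻¹H; ‖b₁‖=2.232972, ‖b₂‖=2.232972; λ = 2/(‖b₁‖+‖b₂‖) = 0.447834, sign → tz>0 ⇒ λ=+0.447834
r₁ = λ·B[:,0] = (+0.97066,-0.22005,+0.09693); r₂ = λ·B[:,1] = (+0.23576,+0.95025,-0.20359)
r₃ = r₁×r₂ = (-0.04731,+0.22047,+0.97425); SVD([r₁ r₂ r₃]) → R = UVᵀ:
  R  [+0.97066 +0.23576 -0.04731]
  R  [-0.22005 +0.95025 +0.22047]
  R  [+0.09693 -0.20359 +0.97425]
t = (-0.03664, +0.00064, +0.44783) m
tr R = 2.895154; θ = arccos((tr R − 1)/2) = 0.325231 rad = 18.634°
axis k = ((R−Rᵀ)₃₂, (R−Rᵀ)₁₃, (R−Rᵀ)₂₁) / (2 sinθ) = (-0.663572, -0.225700, -0.713254)
rvec = θ·k = (-0.215814, -0.073405, -0.231973)

rvec=(-0.2158, -0.0734, -0.2320) tvec=(-0.0366, 0.0006, 0.4478)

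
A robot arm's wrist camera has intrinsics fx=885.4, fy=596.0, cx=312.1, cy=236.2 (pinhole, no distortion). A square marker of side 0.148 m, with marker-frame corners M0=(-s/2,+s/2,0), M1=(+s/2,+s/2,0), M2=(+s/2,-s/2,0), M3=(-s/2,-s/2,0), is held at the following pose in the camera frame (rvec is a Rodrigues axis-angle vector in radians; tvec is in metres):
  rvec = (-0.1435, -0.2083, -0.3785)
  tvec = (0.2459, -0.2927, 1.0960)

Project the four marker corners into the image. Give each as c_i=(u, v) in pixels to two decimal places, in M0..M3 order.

c0=(482.96, 125.71) c1=(585.42, 101.08) c2=(537.33, 30.46) c3=(434.78, 52.56)

Intrinsics K: fx=885.4, fy=596.0, cx=312.1, cy=236.2
Marker side s = 0.148 m; corners in marker frame (Z=0):
  M0 = (-0.0740, +0.0740, 0)
  M1 = (+0.0740, +0.0740, 0)
  M2 = (+0.0740, -0.0740, 0)
  M3 = (-0.0740, -0.0740, 0)
rvec = (-0.1435, -0.2083, -0.3785), |rvec| = θ = 0.45524 rad = 26.083°
Rodrigues: sinθ=0.43968, 1−cosθ=0.10184; R = I + sinθ·[k]× + (1−cosθ)·[k]×²:
    [+0.90828 +0.38025 -0.17449]
    [-0.35087 +0.91948 +0.17734]
    [+0.22787 -0.09985 +0.96856]
t = (0.2459, -0.2927, 1.0960) m
M0: Pc = R·M0+t = (+0.20683, -0.19869, +1.07175); u = 885.4·(+0.20683)/1.07175 + 312.1 = 482.9646, v = 596.0·(-0.19869)/1.07175 + 236.2 = 125.7061
M1: Pc = R·M1+t = (+0.34125, -0.25062, +1.10547); u = 885.4·(+0.34125)/1.10547 + 312.1 = 585.4159, v = 596.0·(-0.25062)/1.10547 + 236.2 = 101.0802
M2: Pc = R·M2+t = (+0.28497, -0.38671, +1.12025); u = 885.4·(+0.28497)/1.12025 + 312.1 = 537.3314, v = 596.0·(-0.38671)/1.12025 + 236.2 = 30.4634
M3: Pc = R·M3+t = (+0.15055, -0.33478, +1.08653); u = 885.4·(+0.15055)/1.08653 + 312.1 = 434.7810, v = 596.0·(-0.33478)/1.08653 + 236.2 = 52.5625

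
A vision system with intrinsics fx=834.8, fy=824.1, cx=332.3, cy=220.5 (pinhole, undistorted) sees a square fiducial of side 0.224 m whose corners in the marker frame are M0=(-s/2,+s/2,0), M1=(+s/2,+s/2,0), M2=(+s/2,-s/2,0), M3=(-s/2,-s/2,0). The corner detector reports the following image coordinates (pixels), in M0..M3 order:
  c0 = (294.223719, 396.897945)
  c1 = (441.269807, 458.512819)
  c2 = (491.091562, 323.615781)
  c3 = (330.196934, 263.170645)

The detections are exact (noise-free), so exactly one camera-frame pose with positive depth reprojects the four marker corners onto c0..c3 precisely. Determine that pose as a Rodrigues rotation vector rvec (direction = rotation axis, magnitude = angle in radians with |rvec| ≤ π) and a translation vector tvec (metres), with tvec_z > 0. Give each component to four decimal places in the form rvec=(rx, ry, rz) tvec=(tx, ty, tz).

rvec=(0.3688, 0.2910, 0.2995) tvec=(0.0737, 0.1950, 1.1317)

Intrinsics K: fx=834.8, fy=824.1, cx=332.3, cy=220.5
Marker side s = 0.224 m; corners in marker frame (Z=0):
  M0 = (-0.1120, +0.1120, 0)
  M1 = (+0.1120, +0.1120, 0)
  M2 = (+0.1120, -0.1120, 0)
  M3 = (-0.1120, -0.1120, 0)
Detected image corners:
  c0 = (294.223719, 396.897945) px
  c1 = (441.269807, 458.512819) px
  c2 = (491.091562, 323.615781) px
  c3 = (330.196934, 263.170645) px
Planar DLT: solve 8×8 A·h = b for H (H[2,2]=1):
  H  [+609.70568 -55.85528 +386.66847]
  H  [+201.72329 +724.58726 +362.48627]
  H  [-0.19646 +0.34680 +1.00000]
B = K⁻¹H; ‖b₁‖=0.883622, ‖b₂‖=0.883622; λ = 2/(‖b₁‖+‖b₂‖) = 1.131706, sign → tz>0 ⇒ λ=+1.131706
r₁ = λ·B[:,0] = (+0.91506,+0.33651,-0.22233); r₂ = λ·B[:,1] = (-0.23195,+0.89004,+0.39247)
r₃ = r₁×r₂ = (+0.32996,-0.30756,+0.89249); SVD([r₁ r₂ r₃]) → R = UVᵀ:
  R  [+0.91506 -0.23195 +0.32996]
  R  [+0.33651 +0.89004 -0.30756]
  R  [-0.22233 +0.39247 +0.89249]
t = (+0.07371, +0.19498, +1.13171) m
tr R = 2.697583; θ = arccos((tr R − 1)/2) = 0.557101 rad = 31.920°
axis k = ((R−Rᵀ)₃₂, (R−Rᵀ)₁₃, (R−Rᵀ)₂₁) / (2 sinθ) = (+0.661997, +0.522283, +0.537569)
rvec = θ·k = (+0.368800, +0.290964, +0.299480)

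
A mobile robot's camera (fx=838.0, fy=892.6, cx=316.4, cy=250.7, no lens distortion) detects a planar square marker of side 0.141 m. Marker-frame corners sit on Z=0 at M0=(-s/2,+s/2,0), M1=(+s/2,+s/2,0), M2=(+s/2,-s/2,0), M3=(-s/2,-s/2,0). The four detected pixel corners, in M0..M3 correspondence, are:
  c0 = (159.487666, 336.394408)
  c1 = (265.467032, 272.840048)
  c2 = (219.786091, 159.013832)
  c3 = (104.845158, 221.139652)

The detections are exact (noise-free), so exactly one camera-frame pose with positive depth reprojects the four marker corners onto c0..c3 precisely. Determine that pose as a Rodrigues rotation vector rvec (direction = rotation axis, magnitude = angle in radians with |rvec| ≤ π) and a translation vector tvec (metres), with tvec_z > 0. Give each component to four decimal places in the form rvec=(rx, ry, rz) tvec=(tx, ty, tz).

rvec=(0.3431, -0.4067, -0.4362) tvec=(-0.1421, -0.0025, 0.9380)

Intrinsics K: fx=838.0, fy=892.6, cx=316.4, cy=250.7
Marker side s = 0.141 m; corners in marker frame (Z=0):
  M0 = (-0.0705, +0.0705, 0)
  M1 = (+0.0705, +0.0705, 0)
  M2 = (+0.0705, -0.0705, 0)
  M3 = (-0.0705, -0.0705, 0)
Detected image corners:
  c0 = (159.487666, 336.394408) px
  c1 = (265.467032, 272.840048) px
  c2 = (219.786091, 159.013832) px
  c3 = (104.845158, 221.139652) px
Planar DLT: solve 8×8 A·h = b for H (H[2,2]=1):
  H  [+843.07249 +435.32564 +189.41381]
  H  [-365.80492 +918.20880 +248.36031]
  H  [+0.32352 +0.42847 +1.00000]
B = K⁻¹H; ‖b₁‖=1.066131, ‖b₂‖=1.066131; λ = 2/(‖b₁‖+‖b₂‖) = 0.937971, sign → tz>0 ⇒ λ=+0.937971
r₁ = λ·B[:,0] = (+0.82907,-0.46963,+0.30346); r₂ = λ·B[:,1] = (+0.33552,+0.85200,+0.40189)
r₃ = r₁×r₂ = (-0.44728,-0.23138,+0.86394); SVD([r₁ r₂ r₃]) → R = UVᵀ:
  R  [+0.82907 +0.33552 -0.44728]
  R  [-0.46963 +0.85200 -0.23138]
  R  [+0.30346 +0.40189 +0.86394]
t = (-0.14214, -0.00246, +0.93797) m
tr R = 2.545022; θ = arccos((tr R − 1)/2) = 0.688011 rad = 39.420°
axis k = ((R−Rᵀ)₃₂, (R−Rᵀ)₁₃, (R−Rᵀ)₂₁) / (2 sinθ) = (+0.498640, -0.591132, -0.633972)
rvec = θ·k = (+0.343069, -0.406705, -0.436180)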